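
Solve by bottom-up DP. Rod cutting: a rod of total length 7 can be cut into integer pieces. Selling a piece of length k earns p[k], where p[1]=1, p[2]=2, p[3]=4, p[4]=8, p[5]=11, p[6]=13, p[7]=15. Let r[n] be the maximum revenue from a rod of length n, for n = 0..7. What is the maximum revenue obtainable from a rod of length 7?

   n    0    1    2    3    4    5    6    7
r[n]    0    1    2    4    8   11   13   15

15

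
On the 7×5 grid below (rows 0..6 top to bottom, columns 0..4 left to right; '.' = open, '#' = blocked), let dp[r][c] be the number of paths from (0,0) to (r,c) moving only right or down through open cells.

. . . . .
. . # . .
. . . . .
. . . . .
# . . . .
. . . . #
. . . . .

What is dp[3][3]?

r\c   0   1   2   3   4
  0   1   1   1   1   1
  1   1   2   0   1   2
  2   1   3   3   4   6
  3   1   4   7  11  17
  4   0   4  11  22  39
  5   0   4  15  37   0
  6   0   4  19  56  56

11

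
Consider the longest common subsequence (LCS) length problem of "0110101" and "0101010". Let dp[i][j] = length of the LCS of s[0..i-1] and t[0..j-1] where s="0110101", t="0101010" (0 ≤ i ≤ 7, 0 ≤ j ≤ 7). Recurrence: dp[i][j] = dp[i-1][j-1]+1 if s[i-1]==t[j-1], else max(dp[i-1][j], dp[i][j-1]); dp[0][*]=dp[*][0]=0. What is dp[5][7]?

5

   ''  0  1  0  1  0  1  0
''  0  0  0  0  0  0  0  0
 0  0  1  1  1  1  1  1  1
 1  0  1  2  2  2  2  2  2
 1  0  1  2  2  3  3  3  3
 0  0  1  2  3  3  4  4  4
 1  0  1  2  3  4  4  5  5
 0  0  1  2  3  4  5  5  6
 1  0  1  2  3  4  5  6  6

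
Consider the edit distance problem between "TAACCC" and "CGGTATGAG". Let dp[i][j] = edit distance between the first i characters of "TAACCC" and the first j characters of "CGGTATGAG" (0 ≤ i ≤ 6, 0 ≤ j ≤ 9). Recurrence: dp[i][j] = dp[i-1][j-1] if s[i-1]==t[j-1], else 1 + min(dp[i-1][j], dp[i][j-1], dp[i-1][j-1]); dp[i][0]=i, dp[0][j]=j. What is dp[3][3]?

   ''  C  G  G  T  A  T  G  A  G
''  0  1  2  3  4  5  6  7  8  9
 T  1  1  2  3  3  4  5  6  7  8
 A  2  2  2  3  4  3  4  5  6  7
 A  3  3  3  3  4  4  4  5  5  6
 C  4  3  4  4  4  5  5  5  6  6
 C  5  4  4  5  5  5  6  6  6  7
 C  6  5  5  5  6  6  6  7  7  7

3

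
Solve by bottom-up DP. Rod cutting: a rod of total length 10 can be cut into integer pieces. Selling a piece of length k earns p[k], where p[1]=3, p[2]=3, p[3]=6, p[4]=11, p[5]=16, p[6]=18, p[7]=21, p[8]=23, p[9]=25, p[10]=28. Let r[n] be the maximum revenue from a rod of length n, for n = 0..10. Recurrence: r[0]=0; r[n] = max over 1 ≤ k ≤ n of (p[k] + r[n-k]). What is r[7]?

22

   n    0    1    2    3    4    5    6    7    8    9   10
r[n]    0    3    6    9   12   16   19   22   25   28   32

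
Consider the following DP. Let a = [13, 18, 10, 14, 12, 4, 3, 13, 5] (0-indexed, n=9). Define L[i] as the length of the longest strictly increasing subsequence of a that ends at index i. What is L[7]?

   i    0    1    2    3    4    5    6    7    8
a[i]   13   18   10   14   12    4    3   13    5
L[i]    1    2    1    2    2    1    1    3    2

3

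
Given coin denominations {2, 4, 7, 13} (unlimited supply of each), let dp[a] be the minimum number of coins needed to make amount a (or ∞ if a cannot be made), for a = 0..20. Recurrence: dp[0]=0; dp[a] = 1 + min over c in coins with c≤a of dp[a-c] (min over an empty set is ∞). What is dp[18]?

 a  0  1  2  3  4  5  6  7  8  9 10 11 12 13 14 15 16 17 18 19 20
dp  0  -  1  -  1  -  2  1  2  2  3  2  3  1  2  2  3  2  3  3  2
(- denotes ∞ / unreachable)

3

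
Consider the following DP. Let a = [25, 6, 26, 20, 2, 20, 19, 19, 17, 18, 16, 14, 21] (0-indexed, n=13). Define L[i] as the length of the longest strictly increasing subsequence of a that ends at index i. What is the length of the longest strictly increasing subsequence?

4

   i    0    1    2    3    4    5    6    7    8    9   10   11   12
a[i]   25    6   26   20    2   20   19   19   17   18   16   14   21
L[i]    1    1    2    2    1    2    2    2    2    3    2    2    4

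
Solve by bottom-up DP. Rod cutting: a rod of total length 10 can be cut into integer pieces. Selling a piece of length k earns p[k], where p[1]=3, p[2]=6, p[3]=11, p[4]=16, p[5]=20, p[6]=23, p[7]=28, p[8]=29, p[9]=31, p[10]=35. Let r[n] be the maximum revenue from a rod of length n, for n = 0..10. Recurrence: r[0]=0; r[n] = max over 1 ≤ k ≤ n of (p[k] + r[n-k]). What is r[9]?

36

   n    0    1    2    3    4    5    6    7    8    9   10
r[n]    0    3    6   11   16   20   23   28   32   36   40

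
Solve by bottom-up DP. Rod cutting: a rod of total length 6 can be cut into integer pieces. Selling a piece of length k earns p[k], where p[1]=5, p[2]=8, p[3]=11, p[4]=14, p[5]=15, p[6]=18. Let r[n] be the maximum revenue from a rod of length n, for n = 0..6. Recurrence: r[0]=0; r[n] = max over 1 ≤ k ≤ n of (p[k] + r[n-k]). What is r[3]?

15

   n    0    1    2    3    4    5    6
r[n]    0    5   10   15   20   25   30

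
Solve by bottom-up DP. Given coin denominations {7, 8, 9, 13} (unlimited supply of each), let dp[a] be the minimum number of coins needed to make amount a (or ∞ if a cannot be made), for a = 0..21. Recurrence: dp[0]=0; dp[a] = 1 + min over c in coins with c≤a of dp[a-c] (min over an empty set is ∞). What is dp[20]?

2

 a  0  1  2  3  4  5  6  7  8  9 10 11 12 13 14 15 16 17 18 19 20 21
dp  0  -  -  -  -  -  -  1  1  1  -  -  -  1  2  2  2  2  2  -  2  2
(- denotes ∞ / unreachable)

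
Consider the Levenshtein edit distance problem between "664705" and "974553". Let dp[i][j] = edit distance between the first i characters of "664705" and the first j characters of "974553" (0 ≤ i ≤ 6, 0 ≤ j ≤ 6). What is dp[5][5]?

4

   ''  9  7  4  5  5  3
''  0  1  2  3  4  5  6
 6  1  1  2  3  4  5  6
 6  2  2  2  3  4  5  6
 4  3  3  3  2  3  4  5
 7  4  4  3  3  3  4  5
 0  5  5  4  4  4  4  5
 5  6  6  5  5  4  4  5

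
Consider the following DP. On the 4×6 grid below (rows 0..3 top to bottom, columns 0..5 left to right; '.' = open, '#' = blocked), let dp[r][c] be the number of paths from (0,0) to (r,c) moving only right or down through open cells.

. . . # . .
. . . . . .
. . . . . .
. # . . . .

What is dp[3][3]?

r\c   0   1   2   3   4   5
  0   1   1   1   0   0   0
  1   1   2   3   3   3   3
  2   1   3   6   9  12  15
  3   1   0   6  15  27  42

15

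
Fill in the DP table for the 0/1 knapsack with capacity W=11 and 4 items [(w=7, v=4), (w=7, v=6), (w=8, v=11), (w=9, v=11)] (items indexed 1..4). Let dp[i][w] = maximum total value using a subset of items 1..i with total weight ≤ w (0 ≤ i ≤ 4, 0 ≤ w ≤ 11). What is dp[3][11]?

11

i\w   0   1   2   3   4   5   6   7   8   9  10  11
  0   0   0   0   0   0   0   0   0   0   0   0   0
  1   0   0   0   0   0   0   0   4   4   4   4   4
  2   0   0   0   0   0   0   0   6   6   6   6   6
  3   0   0   0   0   0   0   0   6  11  11  11  11
  4   0   0   0   0   0   0   0   6  11  11  11  11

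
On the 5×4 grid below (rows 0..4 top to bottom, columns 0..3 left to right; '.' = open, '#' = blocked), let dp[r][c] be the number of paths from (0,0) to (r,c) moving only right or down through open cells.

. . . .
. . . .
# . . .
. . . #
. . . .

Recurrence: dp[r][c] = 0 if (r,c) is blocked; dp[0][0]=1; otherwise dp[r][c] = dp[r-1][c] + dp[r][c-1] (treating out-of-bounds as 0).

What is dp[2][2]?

r\c   0   1   2   3
  0   1   1   1   1
  1   1   2   3   4
  2   0   2   5   9
  3   0   2   7   0
  4   0   2   9   9

5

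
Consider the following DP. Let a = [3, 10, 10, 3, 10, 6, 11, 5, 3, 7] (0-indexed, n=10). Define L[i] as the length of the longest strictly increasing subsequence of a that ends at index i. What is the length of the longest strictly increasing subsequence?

3

   i    0    1    2    3    4    5    6    7    8    9
a[i]    3   10   10    3   10    6   11    5    3    7
L[i]    1    2    2    1    2    2    3    2    1    3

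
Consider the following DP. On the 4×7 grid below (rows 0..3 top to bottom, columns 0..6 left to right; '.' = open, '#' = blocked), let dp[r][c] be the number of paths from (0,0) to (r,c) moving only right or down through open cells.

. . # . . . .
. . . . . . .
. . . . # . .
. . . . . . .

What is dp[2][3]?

7

r\c   0   1   2   3   4   5   6
  0   1   1   0   0   0   0   0
  1   1   2   2   2   2   2   2
  2   1   3   5   7   0   2   4
  3   1   4   9  16  16  18  22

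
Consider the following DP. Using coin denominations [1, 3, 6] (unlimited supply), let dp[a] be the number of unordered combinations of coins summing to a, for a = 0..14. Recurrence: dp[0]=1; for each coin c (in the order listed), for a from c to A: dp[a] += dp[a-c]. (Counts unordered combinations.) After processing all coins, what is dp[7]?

4

after  coin     0     1     2     3     4     5     6     7     8     9    10    11    12    13    14
          1     1     1     1     1     1     1     1     1     1     1     1     1     1     1     1
          3     1     1     1     2     2     2     3     3     3     4     4     4     5     5     5
          6     1     1     1     2     2     2     4     4     4     6     6     6     9     9     9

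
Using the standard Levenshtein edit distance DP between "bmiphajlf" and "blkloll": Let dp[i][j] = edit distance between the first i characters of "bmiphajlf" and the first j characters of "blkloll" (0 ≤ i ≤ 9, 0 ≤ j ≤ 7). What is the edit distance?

   ''  b  l  k  l  o  l  l
''  0  1  2  3  4  5  6  7
 b  1  0  1  2  3  4  5  6
 m  2  1  1  2  3  4  5  6
 i  3  2  2  2  3  4  5  6
 p  4  3  3  3  3  4  5  6
 h  5  4  4  4  4  4  5  6
 a  6  5  5  5  5  5  5  6
 j  7  6  6  6  6  6  6  6
 l  8  7  6  7  6  7  6  6
 f  9  8  7  7  7  7  7  7

7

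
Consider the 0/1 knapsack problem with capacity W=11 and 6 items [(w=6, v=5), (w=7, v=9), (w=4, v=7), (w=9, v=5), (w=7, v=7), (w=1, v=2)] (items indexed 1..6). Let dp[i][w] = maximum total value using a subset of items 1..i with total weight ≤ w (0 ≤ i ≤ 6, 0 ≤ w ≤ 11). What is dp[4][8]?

i\w   0   1   2   3   4   5   6   7   8   9  10  11
  0   0   0   0   0   0   0   0   0   0   0   0   0
  1   0   0   0   0   0   0   5   5   5   5   5   5
  2   0   0   0   0   0   0   5   9   9   9   9   9
  3   0   0   0   0   7   7   7   9   9   9  12  16
  4   0   0   0   0   7   7   7   9   9   9  12  16
  5   0   0   0   0   7   7   7   9   9   9  12  16
  6   0   2   2   2   7   9   9   9  11  11  12  16

9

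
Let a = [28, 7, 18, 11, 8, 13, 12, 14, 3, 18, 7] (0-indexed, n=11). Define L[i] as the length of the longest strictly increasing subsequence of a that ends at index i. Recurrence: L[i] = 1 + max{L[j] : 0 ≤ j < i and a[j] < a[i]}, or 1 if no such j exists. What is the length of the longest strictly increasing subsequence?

   i    0    1    2    3    4    5    6    7    8    9   10
a[i]   28    7   18   11    8   13   12   14    3   18    7
L[i]    1    1    2    2    2    3    3    4    1    5    2

5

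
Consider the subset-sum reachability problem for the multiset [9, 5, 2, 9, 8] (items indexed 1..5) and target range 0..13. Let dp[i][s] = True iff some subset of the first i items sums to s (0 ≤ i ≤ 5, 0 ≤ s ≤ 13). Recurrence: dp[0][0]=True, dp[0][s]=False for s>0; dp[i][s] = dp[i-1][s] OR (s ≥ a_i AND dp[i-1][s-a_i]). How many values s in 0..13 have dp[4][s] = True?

6

i\s   0   1   2   3   4   5   6   7   8   9  10  11  12  13
  0   T   F   F   F   F   F   F   F   F   F   F   F   F   F
  1   T   F   F   F   F   F   F   F   F   T   F   F   F   F
  2   T   F   F   F   F   T   F   F   F   T   F   F   F   F
  3   T   F   T   F   F   T   F   T   F   T   F   T   F   F
  4   T   F   T   F   F   T   F   T   F   T   F   T   F   F
  5   T   F   T   F   F   T   F   T   T   T   T   T   F   T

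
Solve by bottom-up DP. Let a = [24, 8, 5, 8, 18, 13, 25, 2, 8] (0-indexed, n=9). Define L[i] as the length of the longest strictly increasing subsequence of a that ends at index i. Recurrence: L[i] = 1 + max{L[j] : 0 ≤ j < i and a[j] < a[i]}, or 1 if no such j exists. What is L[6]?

4

   i    0    1    2    3    4    5    6    7    8
a[i]   24    8    5    8   18   13   25    2    8
L[i]    1    1    1    2    3    3    4    1    2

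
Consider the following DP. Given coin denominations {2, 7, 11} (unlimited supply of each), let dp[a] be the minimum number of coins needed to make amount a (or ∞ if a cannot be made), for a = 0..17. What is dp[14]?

 a  0  1  2  3  4  5  6  7  8  9 10 11 12 13 14 15 16 17
dp  0  -  1  -  2  -  3  1  4  2  5  1  6  2  2  3  3  4
(- denotes ∞ / unreachable)

2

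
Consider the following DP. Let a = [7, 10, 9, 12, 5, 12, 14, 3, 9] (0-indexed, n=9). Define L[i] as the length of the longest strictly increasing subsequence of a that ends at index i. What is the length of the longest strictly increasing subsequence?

4

   i    0    1    2    3    4    5    6    7    8
a[i]    7   10    9   12    5   12   14    3    9
L[i]    1    2    2    3    1    3    4    1    2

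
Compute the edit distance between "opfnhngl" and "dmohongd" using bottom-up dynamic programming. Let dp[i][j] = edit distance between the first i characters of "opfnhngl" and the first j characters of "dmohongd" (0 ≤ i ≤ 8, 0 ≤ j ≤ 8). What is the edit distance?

   ''  d  m  o  h  o  n  g  d
''  0  1  2  3  4  5  6  7  8
 o  1  1  2  2  3  4  5  6  7
 p  2  2  2  3  3  4  5  6  7
 f  3  3  3  3  4  4  5  6  7
 n  4  4  4  4  4  5  4  5  6
 h  5  5  5  5  4  5  5  5  6
 n  6  6  6  6  5  5  5  6  6
 g  7  7  7  7  6  6  6  5  6
 l  8  8  8  8  7  7  7  6  6

6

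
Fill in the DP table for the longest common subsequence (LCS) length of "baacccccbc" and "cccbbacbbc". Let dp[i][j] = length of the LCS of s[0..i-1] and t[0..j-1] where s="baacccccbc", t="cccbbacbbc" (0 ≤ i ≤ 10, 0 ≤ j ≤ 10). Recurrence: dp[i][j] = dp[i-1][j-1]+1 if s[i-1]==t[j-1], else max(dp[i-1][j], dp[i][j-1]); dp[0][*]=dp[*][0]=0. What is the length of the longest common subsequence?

6

   ''  c  c  c  b  b  a  c  b  b  c
''  0  0  0  0  0  0  0  0  0  0  0
 b  0  0  0  0  1  1  1  1  1  1  1
 a  0  0  0  0  1  1  2  2  2  2  2
 a  0  0  0  0  1  1  2  2  2  2  2
 c  0  1  1  1  1  1  2  3  3  3  3
 c  0  1  2  2  2  2  2  3  3  3  4
 c  0  1  2  3  3  3  3  3  3  3  4
 c  0  1  2  3  3  3  3  4  4  4  4
 c  0  1  2  3  3  3  3  4  4  4  5
 b  0  1  2  3  4  4  4  4  5  5  5
 c  0  1  2  3  4  4  4  5  5  5  6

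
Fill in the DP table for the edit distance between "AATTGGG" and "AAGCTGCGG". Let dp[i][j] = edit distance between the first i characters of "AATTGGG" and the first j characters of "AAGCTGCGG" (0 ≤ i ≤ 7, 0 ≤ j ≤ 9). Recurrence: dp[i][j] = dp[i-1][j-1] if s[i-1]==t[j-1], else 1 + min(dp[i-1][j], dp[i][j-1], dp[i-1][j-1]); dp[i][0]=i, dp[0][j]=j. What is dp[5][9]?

   ''  A  A  G  C  T  G  C  G  G
''  0  1  2  3  4  5  6  7  8  9
 A  1  0  1  2  3  4  5  6  7  8
 A  2  1  0  1  2  3  4  5  6  7
 T  3  2  1  1  2  2  3  4  5  6
 T  4  3  2  2  2  2  3  4  5  6
 G  5  4  3  2  3  3  2  3  4  5
 G  6  5  4  3  3  4  3  3  3  4
 G  7  6  5  4  4  4  4  4  3  3

5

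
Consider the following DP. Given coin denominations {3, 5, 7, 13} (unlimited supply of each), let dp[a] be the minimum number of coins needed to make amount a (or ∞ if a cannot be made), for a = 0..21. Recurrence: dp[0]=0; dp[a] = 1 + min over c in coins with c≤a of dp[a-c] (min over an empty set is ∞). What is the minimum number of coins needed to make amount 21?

3

 a  0  1  2  3  4  5  6  7  8  9 10 11 12 13 14 15 16 17 18 19 20 21
dp  0  -  -  1  -  1  2  1  2  3  2  3  2  1  2  3  2  3  2  3  2  3
(- denotes ∞ / unreachable)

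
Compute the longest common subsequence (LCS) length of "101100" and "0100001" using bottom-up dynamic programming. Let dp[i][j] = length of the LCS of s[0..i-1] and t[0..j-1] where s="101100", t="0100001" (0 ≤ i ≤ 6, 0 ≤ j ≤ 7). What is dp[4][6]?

2

   ''  0  1  0  0  0  0  1
''  0  0  0  0  0  0  0  0
 1  0  0  1  1  1  1  1  1
 0  0  1  1  2  2  2  2  2
 1  0  1  2  2  2  2  2  3
 1  0  1  2  2  2  2  2  3
 0  0  1  2  3  3  3  3  3
 0  0  1  2  3  4  4  4  4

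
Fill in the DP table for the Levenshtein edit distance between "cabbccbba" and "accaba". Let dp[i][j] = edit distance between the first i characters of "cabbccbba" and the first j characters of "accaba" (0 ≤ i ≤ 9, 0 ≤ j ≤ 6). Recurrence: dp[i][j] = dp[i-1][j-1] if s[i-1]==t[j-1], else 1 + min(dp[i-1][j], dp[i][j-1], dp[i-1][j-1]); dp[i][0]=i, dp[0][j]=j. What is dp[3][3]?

   ''  a  c  c  a  b  a
''  0  1  2  3  4  5  6
 c  1  1  1  2  3  4  5
 a  2  1  2  2  2  3  4
 b  3  2  2  3  3  2  3
 b  4  3  3  3  4  3  3
 c  5  4  3  3  4  4  4
 c  6  5  4  3  4  5  5
 b  7  6  5  4  4  4  5
 b  8  7  6  5  5  4  5
 a  9  8  7  6  5  5  4

3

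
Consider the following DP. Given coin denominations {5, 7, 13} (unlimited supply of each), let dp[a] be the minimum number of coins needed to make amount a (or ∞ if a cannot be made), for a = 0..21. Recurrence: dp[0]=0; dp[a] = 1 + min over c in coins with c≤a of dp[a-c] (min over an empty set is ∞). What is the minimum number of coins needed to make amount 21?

 a  0  1  2  3  4  5  6  7  8  9 10 11 12 13 14 15 16 17 18 19 20 21
dp  0  -  -  -  -  1  -  1  -  -  2  -  2  1  2  3  -  3  2  3  2  3
(- denotes ∞ / unreachable)

3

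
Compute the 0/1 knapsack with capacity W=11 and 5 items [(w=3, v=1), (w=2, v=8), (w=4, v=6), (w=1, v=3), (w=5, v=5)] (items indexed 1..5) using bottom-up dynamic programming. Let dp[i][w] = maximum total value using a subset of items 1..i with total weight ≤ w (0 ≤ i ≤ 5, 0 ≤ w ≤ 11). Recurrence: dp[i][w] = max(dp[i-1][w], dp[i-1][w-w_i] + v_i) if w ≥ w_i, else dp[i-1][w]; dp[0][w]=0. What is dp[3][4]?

i\w   0   1   2   3   4   5   6   7   8   9  10  11
  0   0   0   0   0   0   0   0   0   0   0   0   0
  1   0   0   0   1   1   1   1   1   1   1   1   1
  2   0   0   8   8   8   9   9   9   9   9   9   9
  3   0   0   8   8   8   9  14  14  14  15  15  15
  4   0   3   8  11  11  11  14  17  17  17  18  18
  5   0   3   8  11  11  11  14  17  17  17  18  19

8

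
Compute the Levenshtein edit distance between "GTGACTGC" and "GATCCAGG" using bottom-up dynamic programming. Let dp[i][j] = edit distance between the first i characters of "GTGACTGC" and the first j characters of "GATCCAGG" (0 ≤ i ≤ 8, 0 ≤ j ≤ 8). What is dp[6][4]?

   ''  G  A  T  C  C  A  G  G
''  0  1  2  3  4  5  6  7  8
 G  1  0  1  2  3  4  5  6  7
 T  2  1  1  1  2  3  4  5  6
 G  3  2  2  2  2  3  4  4  5
 A  4  3  2  3  3  3  3  4  5
 C  5  4  3  3  3  3  4  4  5
 T  6  5  4  3  4  4  4  5  5
 G  7  6  5  4  4  5  5  4  5
 C  8  7  6  5  4  4  5  5  5

4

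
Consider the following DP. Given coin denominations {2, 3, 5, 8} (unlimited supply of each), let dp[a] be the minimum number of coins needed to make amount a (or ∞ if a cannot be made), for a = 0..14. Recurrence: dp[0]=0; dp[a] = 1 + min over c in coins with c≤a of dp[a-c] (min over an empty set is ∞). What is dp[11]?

 a  0  1  2  3  4  5  6  7  8  9 10 11 12 13 14
dp  0  -  1  1  2  1  2  2  1  3  2  2  3  2  3
(- denotes ∞ / unreachable)

2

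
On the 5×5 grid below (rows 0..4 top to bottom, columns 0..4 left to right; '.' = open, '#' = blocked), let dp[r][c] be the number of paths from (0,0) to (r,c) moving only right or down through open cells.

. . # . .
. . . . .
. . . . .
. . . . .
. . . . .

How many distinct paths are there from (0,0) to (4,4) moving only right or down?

55

r\c   0   1   2   3   4
  0   1   1   0   0   0
  1   1   2   2   2   2
  2   1   3   5   7   9
  3   1   4   9  16  25
  4   1   5  14  30  55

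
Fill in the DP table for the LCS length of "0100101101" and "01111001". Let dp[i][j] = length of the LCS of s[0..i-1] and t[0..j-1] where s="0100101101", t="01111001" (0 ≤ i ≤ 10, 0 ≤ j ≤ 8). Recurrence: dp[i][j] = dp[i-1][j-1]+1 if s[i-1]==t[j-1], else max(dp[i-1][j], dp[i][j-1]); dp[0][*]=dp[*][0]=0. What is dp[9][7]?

   ''  0  1  1  1  1  0  0  1
''  0  0  0  0  0  0  0  0  0
 0  0  1  1  1  1  1  1  1  1
 1  0  1  2  2  2  2  2  2  2
 0  0  1  2  2  2  2  3  3  3
 0  0  1  2  2  2  2  3  4  4
 1  0  1  2  3  3  3  3  4  5
 0  0  1  2  3  3  3  4  4  5
 1  0  1  2  3  4  4  4  4  5
 1  0  1  2  3  4  5  5  5  5
 0  0  1  2  3  4  5  6  6  6
 1  0  1  2  3  4  5  6  6  7

6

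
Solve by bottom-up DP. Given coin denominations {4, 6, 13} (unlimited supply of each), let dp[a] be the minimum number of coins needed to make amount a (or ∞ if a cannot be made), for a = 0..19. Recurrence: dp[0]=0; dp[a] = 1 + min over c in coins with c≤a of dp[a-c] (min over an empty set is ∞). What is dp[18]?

 a  0  1  2  3  4  5  6  7  8  9 10 11 12 13 14 15 16 17 18 19
dp  0  -  -  -  1  -  1  -  2  -  2  -  2  1  3  -  3  2  3  2
(- denotes ∞ / unreachable)

3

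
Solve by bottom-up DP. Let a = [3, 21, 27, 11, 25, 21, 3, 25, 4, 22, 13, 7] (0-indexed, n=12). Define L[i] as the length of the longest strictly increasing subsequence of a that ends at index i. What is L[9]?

   i    0    1    2    3    4    5    6    7    8    9   10   11
a[i]    3   21   27   11   25   21    3   25    4   22   13    7
L[i]    1    2    3    2    3    3    1    4    2    4    3    3

4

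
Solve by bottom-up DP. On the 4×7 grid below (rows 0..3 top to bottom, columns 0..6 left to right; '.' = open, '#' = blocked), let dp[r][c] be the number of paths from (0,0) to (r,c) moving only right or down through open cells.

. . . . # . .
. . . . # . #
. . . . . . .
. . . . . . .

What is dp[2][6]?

r\c   0   1   2   3   4   5   6
  0   1   1   1   1   0   0   0
  1   1   2   3   4   0   0   0
  2   1   3   6  10  10  10  10
  3   1   4  10  20  30  40  50

10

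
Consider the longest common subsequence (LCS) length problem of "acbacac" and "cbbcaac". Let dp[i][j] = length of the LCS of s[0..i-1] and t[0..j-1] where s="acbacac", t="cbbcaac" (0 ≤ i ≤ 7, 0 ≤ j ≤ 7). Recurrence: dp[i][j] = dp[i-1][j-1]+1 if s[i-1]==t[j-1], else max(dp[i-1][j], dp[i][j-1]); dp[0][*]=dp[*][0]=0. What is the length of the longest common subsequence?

   ''  c  b  b  c  a  a  c
''  0  0  0  0  0  0  0  0
 a  0  0  0  0  0  1  1  1
 c  0  1  1  1  1  1  1  2
 b  0  1  2  2  2  2  2  2
 a  0  1  2  2  2  3  3  3
 c  0  1  2  2  3  3  3  4
 a  0  1  2  2  3  4  4  4
 c  0  1  2  2  3  4  4  5

5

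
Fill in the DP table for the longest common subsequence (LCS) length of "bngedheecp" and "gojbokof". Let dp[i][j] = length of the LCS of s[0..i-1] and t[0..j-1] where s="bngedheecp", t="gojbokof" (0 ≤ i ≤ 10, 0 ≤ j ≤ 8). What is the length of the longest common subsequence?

1

   ''  g  o  j  b  o  k  o  f
''  0  0  0  0  0  0  0  0  0
 b  0  0  0  0  1  1  1  1  1
 n  0  0  0  0  1  1  1  1  1
 g  0  1  1  1  1  1  1  1  1
 e  0  1  1  1  1  1  1  1  1
 d  0  1  1  1  1  1  1  1  1
 h  0  1  1  1  1  1  1  1  1
 e  0  1  1  1  1  1  1  1  1
 e  0  1  1  1  1  1  1  1  1
 c  0  1  1  1  1  1  1  1  1
 p  0  1  1  1  1  1  1  1  1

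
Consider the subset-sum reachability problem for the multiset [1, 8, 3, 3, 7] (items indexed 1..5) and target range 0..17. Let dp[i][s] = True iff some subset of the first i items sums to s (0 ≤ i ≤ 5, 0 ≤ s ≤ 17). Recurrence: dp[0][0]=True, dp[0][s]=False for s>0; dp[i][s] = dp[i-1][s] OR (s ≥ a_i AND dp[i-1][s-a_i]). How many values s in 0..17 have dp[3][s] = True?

i\s   0   1   2   3   4   5   6   7   8   9  10  11  12  13  14  15  16  17
  0   T   F   F   F   F   F   F   F   F   F   F   F   F   F   F   F   F   F
  1   T   T   F   F   F   F   F   F   F   F   F   F   F   F   F   F   F   F
  2   T   T   F   F   F   F   F   F   T   T   F   F   F   F   F   F   F   F
  3   T   T   F   T   T   F   F   F   T   T   F   T   T   F   F   F   F   F
  4   T   T   F   T   T   F   T   T   T   T   F   T   T   F   T   T   F   F
  5   T   T   F   T   T   F   T   T   T   T   T   T   T   T   T   T   T   F

8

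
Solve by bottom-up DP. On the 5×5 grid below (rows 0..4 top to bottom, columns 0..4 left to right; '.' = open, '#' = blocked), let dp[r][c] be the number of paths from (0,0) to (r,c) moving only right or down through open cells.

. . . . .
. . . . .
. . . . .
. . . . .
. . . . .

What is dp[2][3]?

10

r\c   0   1   2   3   4
  0   1   1   1   1   1
  1   1   2   3   4   5
  2   1   3   6  10  15
  3   1   4  10  20  35
  4   1   5  15  35  70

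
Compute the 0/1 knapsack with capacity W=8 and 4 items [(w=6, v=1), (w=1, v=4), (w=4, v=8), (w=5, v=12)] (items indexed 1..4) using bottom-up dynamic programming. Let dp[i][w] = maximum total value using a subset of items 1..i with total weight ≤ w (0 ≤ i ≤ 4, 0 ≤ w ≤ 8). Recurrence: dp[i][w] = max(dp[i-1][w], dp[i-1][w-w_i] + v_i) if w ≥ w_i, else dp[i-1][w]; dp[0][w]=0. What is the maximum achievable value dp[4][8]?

i\w   0   1   2   3   4   5   6   7   8
  0   0   0   0   0   0   0   0   0   0
  1   0   0   0   0   0   0   1   1   1
  2   0   4   4   4   4   4   4   5   5
  3   0   4   4   4   8  12  12  12  12
  4   0   4   4   4   8  12  16  16  16

16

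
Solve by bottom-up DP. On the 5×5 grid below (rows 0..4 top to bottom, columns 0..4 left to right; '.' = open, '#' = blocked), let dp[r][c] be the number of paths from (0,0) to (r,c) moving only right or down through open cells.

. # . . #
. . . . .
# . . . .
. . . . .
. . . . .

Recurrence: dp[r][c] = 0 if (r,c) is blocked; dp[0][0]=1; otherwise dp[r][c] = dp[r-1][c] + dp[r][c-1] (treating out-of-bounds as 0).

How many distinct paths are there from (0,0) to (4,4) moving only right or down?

20

r\c   0   1   2   3   4
  0   1   0   0   0   0
  1   1   1   1   1   1
  2   0   1   2   3   4
  3   0   1   3   6  10
  4   0   1   4  10  20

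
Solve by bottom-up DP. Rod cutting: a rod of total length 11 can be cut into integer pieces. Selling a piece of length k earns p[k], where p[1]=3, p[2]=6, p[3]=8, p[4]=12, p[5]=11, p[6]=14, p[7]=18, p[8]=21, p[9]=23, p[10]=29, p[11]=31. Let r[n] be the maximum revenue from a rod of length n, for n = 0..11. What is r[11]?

33

   n    0    1    2    3    4    5    6    7    8    9   10   11
r[n]    0    3    6    9   12   15   18   21   24   27   30   33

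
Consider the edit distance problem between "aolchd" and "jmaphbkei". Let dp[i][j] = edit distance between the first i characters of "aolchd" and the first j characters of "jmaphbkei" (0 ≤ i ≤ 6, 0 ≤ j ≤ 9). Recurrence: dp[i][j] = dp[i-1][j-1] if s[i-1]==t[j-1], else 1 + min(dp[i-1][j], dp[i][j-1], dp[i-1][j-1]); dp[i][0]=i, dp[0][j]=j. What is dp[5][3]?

   ''  j  m  a  p  h  b  k  e  i
''  0  1  2  3  4  5  6  7  8  9
 a  1  1  2  2  3  4  5  6  7  8
 o  2  2  2  3  3  4  5  6  7  8
 l  3  3  3  3  4  4  5  6  7  8
 c  4  4  4  4  4  5  5  6  7  8
 h  5  5  5  5  5  4  5  6  7  8
 d  6  6  6  6  6  5  5  6  7  8

5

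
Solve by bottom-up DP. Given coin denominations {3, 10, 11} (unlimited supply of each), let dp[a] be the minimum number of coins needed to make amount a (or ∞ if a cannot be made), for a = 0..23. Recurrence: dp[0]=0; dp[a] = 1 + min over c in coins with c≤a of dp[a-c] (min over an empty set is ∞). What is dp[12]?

4

 a  0  1  2  3  4  5  6  7  8  9 10 11 12 13 14 15 16 17 18 19 20 21 22 23
dp  0  -  -  1  -  -  2  -  -  3  1  1  4  2  2  5  3  3  6  4  2  2  2  3
(- denotes ∞ / unreachable)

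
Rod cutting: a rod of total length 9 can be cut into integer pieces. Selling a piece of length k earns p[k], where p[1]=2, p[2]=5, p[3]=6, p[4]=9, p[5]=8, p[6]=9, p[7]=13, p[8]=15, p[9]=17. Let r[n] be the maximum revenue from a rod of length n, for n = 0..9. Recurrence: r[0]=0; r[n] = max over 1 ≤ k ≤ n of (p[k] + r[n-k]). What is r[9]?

22

   n    0    1    2    3    4    5    6    7    8    9
r[n]    0    2    5    7   10   12   15   17   20   22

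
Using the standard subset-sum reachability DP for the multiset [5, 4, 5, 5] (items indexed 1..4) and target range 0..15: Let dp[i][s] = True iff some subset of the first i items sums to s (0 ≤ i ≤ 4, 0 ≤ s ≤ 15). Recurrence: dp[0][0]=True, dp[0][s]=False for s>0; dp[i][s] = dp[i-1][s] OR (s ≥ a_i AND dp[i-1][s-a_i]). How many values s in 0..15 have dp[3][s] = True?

6

i\s   0   1   2   3   4   5   6   7   8   9  10  11  12  13  14  15
  0   T   F   F   F   F   F   F   F   F   F   F   F   F   F   F   F
  1   T   F   F   F   F   T   F   F   F   F   F   F   F   F   F   F
  2   T   F   F   F   T   T   F   F   F   T   F   F   F   F   F   F
  3   T   F   F   F   T   T   F   F   F   T   T   F   F   F   T   F
  4   T   F   F   F   T   T   F   F   F   T   T   F   F   F   T   T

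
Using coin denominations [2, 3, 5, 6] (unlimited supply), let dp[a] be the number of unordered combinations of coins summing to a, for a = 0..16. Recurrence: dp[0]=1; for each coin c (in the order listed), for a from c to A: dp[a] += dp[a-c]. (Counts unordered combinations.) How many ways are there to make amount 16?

12

after  coin     0     1     2     3     4     5     6     7     8     9    10    11    12    13    14    15    16
          2     1     0     1     0     1     0     1     0     1     0     1     0     1     0     1     0     1
          3     1     0     1     1     1     1     2     1     2     2     2     2     3     2     3     3     3
          5     1     0     1     1     1     2     2     2     3     3     4     4     5     5     6     7     7
          6     1     0     1     1     1     2     3     2     4     4     5     6     8     7    10    11    12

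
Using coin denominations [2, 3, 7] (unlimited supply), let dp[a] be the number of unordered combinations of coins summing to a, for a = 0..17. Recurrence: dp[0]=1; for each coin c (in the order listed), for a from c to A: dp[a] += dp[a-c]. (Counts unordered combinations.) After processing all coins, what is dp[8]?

after  coin     0     1     2     3     4     5     6     7     8     9    10    11    12    13    14    15    16    17
          2     1     0     1     0     1     0     1     0     1     0     1     0     1     0     1     0     1     0
          3     1     0     1     1     1     1     2     1     2     2     2     2     3     2     3     3     3     3
          7     1     0     1     1     1     1     2     2     2     3     3     3     4     4     5     5     6     6

2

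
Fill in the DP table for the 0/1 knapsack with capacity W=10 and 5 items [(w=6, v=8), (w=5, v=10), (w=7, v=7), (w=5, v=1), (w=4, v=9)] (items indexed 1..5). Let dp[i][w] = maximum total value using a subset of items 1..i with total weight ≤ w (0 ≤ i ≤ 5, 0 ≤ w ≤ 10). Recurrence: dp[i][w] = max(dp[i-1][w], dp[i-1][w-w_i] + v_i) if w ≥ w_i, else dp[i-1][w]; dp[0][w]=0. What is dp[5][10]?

19

i\w   0   1   2   3   4   5   6   7   8   9  10
  0   0   0   0   0   0   0   0   0   0   0   0
  1   0   0   0   0   0   0   8   8   8   8   8
  2   0   0   0   0   0  10  10  10  10  10  10
  3   0   0   0   0   0  10  10  10  10  10  10
  4   0   0   0   0   0  10  10  10  10  10  11
  5   0   0   0   0   9  10  10  10  10  19  19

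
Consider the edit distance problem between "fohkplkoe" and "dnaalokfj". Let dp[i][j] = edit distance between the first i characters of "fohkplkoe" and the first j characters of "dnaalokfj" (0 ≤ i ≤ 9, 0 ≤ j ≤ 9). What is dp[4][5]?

   ''  d  n  a  a  l  o  k  f  j
''  0  1  2  3  4  5  6  7  8  9
 f  1  1  2  3  4  5  6  7  7  8
 o  2  2  2  3  4  5  5  6  7  8
 h  3  3  3  3  4  5  6  6  7  8
 k  4  4  4  4  4  5  6  6  7  8
 p  5  5  5  5  5  5  6  7  7  8
 l  6  6  6  6  6  5  6  7  8  8
 k  7  7  7  7  7  6  6  6  7  8
 o  8  8  8  8  8  7  6  7  7  8
 e  9  9  9  9  9  8  7  7  8  8

5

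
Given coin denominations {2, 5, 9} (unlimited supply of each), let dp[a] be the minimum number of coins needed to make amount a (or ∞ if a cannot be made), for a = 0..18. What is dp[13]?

 a  0  1  2  3  4  5  6  7  8  9 10 11 12 13 14 15 16 17 18
dp  0  -  1  -  2  1  3  2  4  1  2  2  3  3  2  3  3  4  2
(- denotes ∞ / unreachable)

3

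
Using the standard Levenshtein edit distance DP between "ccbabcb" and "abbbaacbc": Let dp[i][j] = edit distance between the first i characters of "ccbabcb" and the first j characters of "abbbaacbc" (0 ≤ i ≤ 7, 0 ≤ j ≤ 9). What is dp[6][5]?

   ''  a  b  b  b  a  a  c  b  c
''  0  1  2  3  4  5  6  7  8  9
 c  1  1  2  3  4  5  6  6  7  8
 c  2  2  2  3  4  5  6  6  7  7
 b  3  3  2  2  3  4  5  6  6  7
 a  4  3  3  3  3  3  4  5  6  7
 b  5  4  3  3  3  4  4  5  5  6
 c  6  5  4  4  4  4  5  4  5  5
 b  7  6  5  4  4  5  5  5  4  5

4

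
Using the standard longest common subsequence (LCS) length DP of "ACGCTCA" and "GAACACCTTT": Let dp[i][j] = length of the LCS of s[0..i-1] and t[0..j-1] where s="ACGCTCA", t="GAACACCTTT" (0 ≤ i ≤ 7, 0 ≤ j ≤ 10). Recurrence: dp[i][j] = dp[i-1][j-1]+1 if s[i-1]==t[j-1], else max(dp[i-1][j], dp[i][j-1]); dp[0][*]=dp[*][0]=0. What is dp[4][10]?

3

   ''  G  A  A  C  A  C  C  T  T  T
''  0  0  0  0  0  0  0  0  0  0  0
 A  0  0  1  1  1  1  1  1  1  1  1
 C  0  0  1  1  2  2  2  2  2  2  2
 G  0  1  1  1  2  2  2  2  2  2  2
 C  0  1  1  1  2  2  3  3  3  3  3
 T  0  1  1  1  2  2  3  3  4  4  4
 C  0  1  1  1  2  2  3  4  4  4  4
 A  0  1  2  2  2  3  3  4  4  4  4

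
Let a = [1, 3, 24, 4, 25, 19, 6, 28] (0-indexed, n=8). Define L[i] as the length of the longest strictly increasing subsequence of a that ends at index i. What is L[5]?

   i    0    1    2    3    4    5    6    7
a[i]    1    3   24    4   25   19    6   28
L[i]    1    2    3    3    4    4    4    5

4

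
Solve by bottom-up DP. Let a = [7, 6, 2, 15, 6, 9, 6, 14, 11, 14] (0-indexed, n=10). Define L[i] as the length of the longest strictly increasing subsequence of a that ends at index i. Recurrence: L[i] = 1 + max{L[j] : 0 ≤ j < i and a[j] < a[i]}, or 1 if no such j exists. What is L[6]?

   i    0    1    2    3    4    5    6    7    8    9
a[i]    7    6    2   15    6    9    6   14   11   14
L[i]    1    1    1    2    2    3    2    4    4    5

2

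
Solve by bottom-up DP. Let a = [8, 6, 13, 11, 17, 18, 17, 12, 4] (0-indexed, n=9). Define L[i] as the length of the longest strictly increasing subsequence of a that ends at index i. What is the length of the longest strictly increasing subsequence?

   i    0    1    2    3    4    5    6    7    8
a[i]    8    6   13   11   17   18   17   12    4
L[i]    1    1    2    2    3    4    3    3    1

4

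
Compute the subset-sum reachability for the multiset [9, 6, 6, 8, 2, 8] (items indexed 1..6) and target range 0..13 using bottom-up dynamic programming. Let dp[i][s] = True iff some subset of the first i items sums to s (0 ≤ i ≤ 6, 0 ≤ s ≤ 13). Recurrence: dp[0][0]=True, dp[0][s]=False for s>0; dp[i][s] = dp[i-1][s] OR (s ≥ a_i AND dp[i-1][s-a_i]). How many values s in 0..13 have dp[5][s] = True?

8

i\s   0   1   2   3   4   5   6   7   8   9  10  11  12  13
  0   T   F   F   F   F   F   F   F   F   F   F   F   F   F
  1   T   F   F   F   F   F   F   F   F   T   F   F   F   F
  2   T   F   F   F   F   F   T   F   F   T   F   F   F   F
  3   T   F   F   F   F   F   T   F   F   T   F   F   T   F
  4   T   F   F   F   F   F   T   F   T   T   F   F   T   F
  5   T   F   T   F   F   F   T   F   T   T   T   T   T   F
  6   T   F   T   F   F   F   T   F   T   T   T   T   T   F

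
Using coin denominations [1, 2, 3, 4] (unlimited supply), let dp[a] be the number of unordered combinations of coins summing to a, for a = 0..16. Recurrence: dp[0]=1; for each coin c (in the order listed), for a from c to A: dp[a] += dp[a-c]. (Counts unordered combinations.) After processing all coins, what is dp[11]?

27

after  coin     0     1     2     3     4     5     6     7     8     9    10    11    12    13    14    15    16
          1     1     1     1     1     1     1     1     1     1     1     1     1     1     1     1     1     1
          2     1     1     2     2     3     3     4     4     5     5     6     6     7     7     8     8     9
          3     1     1     2     3     4     5     7     8    10    12    14    16    19    21    24    27    30
          4     1     1     2     3     5     6     9    11    15    18    23    27    34    39    47    54    64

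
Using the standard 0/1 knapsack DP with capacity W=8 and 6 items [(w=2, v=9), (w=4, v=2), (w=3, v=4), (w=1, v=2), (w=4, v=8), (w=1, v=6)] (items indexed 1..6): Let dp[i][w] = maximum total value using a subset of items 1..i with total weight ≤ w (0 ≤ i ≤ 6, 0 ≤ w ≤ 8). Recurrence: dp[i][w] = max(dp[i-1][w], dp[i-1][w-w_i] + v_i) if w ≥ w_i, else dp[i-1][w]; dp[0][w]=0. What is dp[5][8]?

19

i\w   0   1   2   3   4   5   6   7   8
  0   0   0   0   0   0   0   0   0   0
  1   0   0   9   9   9   9   9   9   9
  2   0   0   9   9   9   9  11  11  11
  3   0   0   9   9   9  13  13  13  13
  4   0   2   9  11  11  13  15  15  15
  5   0   2   9  11  11  13  17  19  19
  6   0   6   9  15  17  17  19  23  25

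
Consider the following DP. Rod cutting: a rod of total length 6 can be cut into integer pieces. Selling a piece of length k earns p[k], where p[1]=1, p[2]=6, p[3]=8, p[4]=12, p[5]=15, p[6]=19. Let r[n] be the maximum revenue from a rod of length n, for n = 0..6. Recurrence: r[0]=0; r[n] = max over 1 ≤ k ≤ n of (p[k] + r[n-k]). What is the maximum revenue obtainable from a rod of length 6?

19

   n    0    1    2    3    4    5    6
r[n]    0    1    6    8   12   15   19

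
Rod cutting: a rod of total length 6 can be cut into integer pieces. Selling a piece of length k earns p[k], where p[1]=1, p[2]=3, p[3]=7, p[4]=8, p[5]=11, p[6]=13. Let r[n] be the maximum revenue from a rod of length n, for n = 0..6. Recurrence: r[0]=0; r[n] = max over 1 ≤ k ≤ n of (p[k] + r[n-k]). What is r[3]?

7

   n    0    1    2    3    4    5    6
r[n]    0    1    3    7    8   11   14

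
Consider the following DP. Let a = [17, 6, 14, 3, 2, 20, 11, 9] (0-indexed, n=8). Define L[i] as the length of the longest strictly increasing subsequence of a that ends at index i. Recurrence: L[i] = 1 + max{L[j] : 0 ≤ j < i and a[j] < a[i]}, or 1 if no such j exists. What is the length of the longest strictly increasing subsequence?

   i    0    1    2    3    4    5    6    7
a[i]   17    6   14    3    2   20   11    9
L[i]    1    1    2    1    1    3    2    2

3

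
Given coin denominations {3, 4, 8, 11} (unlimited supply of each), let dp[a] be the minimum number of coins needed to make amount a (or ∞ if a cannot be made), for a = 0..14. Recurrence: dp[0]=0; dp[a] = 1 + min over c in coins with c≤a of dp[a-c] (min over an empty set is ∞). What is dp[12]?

2

 a  0  1  2  3  4  5  6  7  8  9 10 11 12 13 14
dp  0  -  -  1  1  -  2  2  1  3  3  1  2  4  2
(- denotes ∞ / unreachable)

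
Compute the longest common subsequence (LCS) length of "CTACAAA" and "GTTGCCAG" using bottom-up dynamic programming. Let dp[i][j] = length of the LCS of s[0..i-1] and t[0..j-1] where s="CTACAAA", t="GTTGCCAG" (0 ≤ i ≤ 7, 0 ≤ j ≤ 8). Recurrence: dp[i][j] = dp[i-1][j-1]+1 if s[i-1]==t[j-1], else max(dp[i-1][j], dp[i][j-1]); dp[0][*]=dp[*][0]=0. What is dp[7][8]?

3

   ''  G  T  T  G  C  C  A  G
''  0  0  0  0  0  0  0  0  0
 C  0  0  0  0  0  1  1  1  1
 T  0  0  1  1  1  1  1  1  1
 A  0  0  1  1  1  1  1  2  2
 C  0  0  1  1  1  2  2  2  2
 A  0  0  1  1  1  2  2  3  3
 A  0  0  1  1  1  2  2  3  3
 A  0  0  1  1  1  2  2  3  3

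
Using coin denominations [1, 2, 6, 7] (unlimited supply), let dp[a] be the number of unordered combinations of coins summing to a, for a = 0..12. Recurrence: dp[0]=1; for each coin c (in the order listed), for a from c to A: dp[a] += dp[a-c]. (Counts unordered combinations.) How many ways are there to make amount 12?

after  coin     0     1     2     3     4     5     6     7     8     9    10    11    12
          1     1     1     1     1     1     1     1     1     1     1     1     1     1
          2     1     1     2     2     3     3     4     4     5     5     6     6     7
          6     1     1     2     2     3     3     5     5     7     7     9     9    12
          7     1     1     2     2     3     3     5     6     8     9    11    12    15

15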